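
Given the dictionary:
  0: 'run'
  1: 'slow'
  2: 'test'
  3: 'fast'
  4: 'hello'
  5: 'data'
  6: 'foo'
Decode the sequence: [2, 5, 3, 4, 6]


Look up each index in the dictionary:
  2 -> 'test'
  5 -> 'data'
  3 -> 'fast'
  4 -> 'hello'
  6 -> 'foo'

Decoded: "test data fast hello foo"


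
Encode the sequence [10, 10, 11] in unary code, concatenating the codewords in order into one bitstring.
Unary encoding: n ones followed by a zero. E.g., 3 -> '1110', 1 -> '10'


Encode each number as n ones followed by a terminating 0:
  10 -> 11111111110 (11 bits)
  10 -> 11111111110 (11 bits)
  11 -> 111111111110 (12 bits)
Total length = 11 + 11 + 12 = 34 bits.

Unary([10, 10, 11]) = 1111111111011111111110111111111110 (34 bits)


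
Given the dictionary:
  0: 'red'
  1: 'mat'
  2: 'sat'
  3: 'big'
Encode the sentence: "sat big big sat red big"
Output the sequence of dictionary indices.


Look up each word in the dictionary:
  'sat' -> 2
  'big' -> 3
  'big' -> 3
  'sat' -> 2
  'red' -> 0
  'big' -> 3

Encoded: [2, 3, 3, 2, 0, 3]


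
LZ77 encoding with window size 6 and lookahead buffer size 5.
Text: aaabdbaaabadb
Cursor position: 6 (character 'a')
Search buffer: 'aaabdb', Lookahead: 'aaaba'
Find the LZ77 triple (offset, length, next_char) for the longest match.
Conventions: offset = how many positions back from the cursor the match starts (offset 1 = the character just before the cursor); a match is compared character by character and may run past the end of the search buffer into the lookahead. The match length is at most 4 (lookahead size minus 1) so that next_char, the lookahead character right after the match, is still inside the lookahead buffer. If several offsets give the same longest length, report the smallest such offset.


Try each offset into the search buffer:
  offset=1 (pos 5, char 'b'): match length 0
  offset=2 (pos 4, char 'd'): match length 0
  offset=3 (pos 3, char 'b'): match length 0
  offset=4 (pos 2, char 'a'): match length 1
  offset=5 (pos 1, char 'a'): match length 2
  offset=6 (pos 0, char 'a'): match length 4
Longest match has length 4 at offset 6.
next_char = character at position 6 + 4 = 10 -> 'a'

Best match: offset=6, length=4 (matching 'aaab' starting at position 0)
LZ77 triple: (6, 4, 'a')


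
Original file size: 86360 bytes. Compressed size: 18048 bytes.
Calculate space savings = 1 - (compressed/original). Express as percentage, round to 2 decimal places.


ratio = compressed/original = 18048/86360 = 0.208986
savings = 1 - ratio = 1 - 0.208986 = 0.791014
as a percentage: 0.791014 * 100 = 79.1%

Space savings = 1 - 18048/86360 = 79.1%


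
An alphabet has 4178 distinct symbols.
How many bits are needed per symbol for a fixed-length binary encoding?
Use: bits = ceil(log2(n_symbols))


log2(4178) = 12.0286
Bracket: 2^12 = 4096 < 4178 <= 2^13 = 8192
So ceil(log2(4178)) = 13

bits = ceil(log2(4178)) = ceil(12.0286) = 13 bits


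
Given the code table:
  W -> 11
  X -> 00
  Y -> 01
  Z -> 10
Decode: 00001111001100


Decoding:
00 -> X
00 -> X
11 -> W
11 -> W
00 -> X
11 -> W
00 -> X


Result: XXWWXWX


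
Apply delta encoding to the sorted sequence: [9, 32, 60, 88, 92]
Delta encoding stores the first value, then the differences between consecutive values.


First value: 9
Deltas:
  32 - 9 = 23
  60 - 32 = 28
  88 - 60 = 28
  92 - 88 = 4


Delta encoded: [9, 23, 28, 28, 4]


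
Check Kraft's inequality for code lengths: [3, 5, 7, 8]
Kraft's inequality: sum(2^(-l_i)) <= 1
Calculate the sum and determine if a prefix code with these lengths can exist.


Sum = 2^(-3) + 2^(-5) + 2^(-7) + 2^(-8)
    = 0.125 + 0.03125 + 0.0078125 + 0.00390625
    = 43/256 = 0.16796875
Since 0.16796875 <= 1, Kraft's inequality IS satisfied.
A prefix code with these lengths CAN exist.

Kraft sum = 0.16796875. Satisfied.


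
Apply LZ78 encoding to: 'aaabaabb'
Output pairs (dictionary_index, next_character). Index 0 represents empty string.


LZ78 encoding steps:
Dictionary: {0: ''}
Step 1: w='' (idx 0), next='a' -> output (0, 'a'), add 'a' as idx 1
Step 2: w='a' (idx 1), next='a' -> output (1, 'a'), add 'aa' as idx 2
Step 3: w='' (idx 0), next='b' -> output (0, 'b'), add 'b' as idx 3
Step 4: w='aa' (idx 2), next='b' -> output (2, 'b'), add 'aab' as idx 4
Step 5: w='b' (idx 3), end of input -> output (3, '')


Encoded: [(0, 'a'), (1, 'a'), (0, 'b'), (2, 'b'), (3, '')]


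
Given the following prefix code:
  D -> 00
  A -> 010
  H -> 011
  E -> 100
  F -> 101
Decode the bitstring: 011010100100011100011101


Decoding step by step:
Bits 011 -> H
Bits 010 -> A
Bits 100 -> E
Bits 100 -> E
Bits 011 -> H
Bits 100 -> E
Bits 011 -> H
Bits 101 -> F


Decoded message: HAEEHEHF


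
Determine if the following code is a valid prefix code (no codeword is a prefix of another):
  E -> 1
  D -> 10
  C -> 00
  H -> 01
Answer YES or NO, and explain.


Checking each pair (does one codeword prefix another?):
  E='1' vs D='10': prefix -- VIOLATION

NO -- this is NOT a valid prefix code. E (1) is a prefix of D (10).


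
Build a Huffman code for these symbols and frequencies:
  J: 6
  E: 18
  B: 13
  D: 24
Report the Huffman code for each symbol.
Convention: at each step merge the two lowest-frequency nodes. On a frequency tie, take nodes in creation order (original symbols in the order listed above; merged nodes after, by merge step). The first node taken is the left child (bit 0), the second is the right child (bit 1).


Huffman tree construction:
Step 1: Merge J(6) + B(13) = 19
Step 2: Merge E(18) + (J+B)(19) = 37
Step 3: Merge D(24) + (E+(J+B))(37) = 61
Read each symbol's code off the tree from the root (left child = 0, right child = 1).

Codes:
  J: 110 (length 3)
  E: 10 (length 2)
  B: 111 (length 3)
  D: 0 (length 1)
Average code length: 117/61 = 1.9180 bits/symbol


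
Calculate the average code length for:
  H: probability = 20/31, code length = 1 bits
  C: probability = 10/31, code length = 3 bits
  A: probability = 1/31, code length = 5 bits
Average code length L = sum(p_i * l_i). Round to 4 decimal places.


Weighted contributions p_i * l_i:
  H: (20/31) * 1 = 20/31
  C: (10/31) * 3 = 30/31
  A: (1/31) * 5 = 5/31
Sum = (20 + 30 + 5)/31 = 55/31

L = 55/31 = 1.7742 bits/symbol


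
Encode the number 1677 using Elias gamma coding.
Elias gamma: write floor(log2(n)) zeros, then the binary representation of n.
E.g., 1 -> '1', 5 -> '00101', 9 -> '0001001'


num_bits = floor(log2(1677)) + 1 = 11
leading_zeros = num_bits - 1 = 10
binary(1677) = 11010001101

Elias gamma(1677) = '0000000000' + '11010001101' = 000000000011010001101 (21 bits)


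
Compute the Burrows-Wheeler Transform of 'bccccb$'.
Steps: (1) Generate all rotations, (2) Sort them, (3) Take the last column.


Rotations (sorted):
  0: $bccccb -> last char: b
  1: b$bcccc -> last char: c
  2: bccccb$ -> last char: $
  3: cb$bccc -> last char: c
  4: ccb$bcc -> last char: c
  5: cccb$bc -> last char: c
  6: ccccb$b -> last char: b


BWT = bc$cccb


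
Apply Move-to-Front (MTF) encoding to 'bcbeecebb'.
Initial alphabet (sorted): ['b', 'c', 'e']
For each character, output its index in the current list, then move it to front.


MTF encoding:
'b': index 0 in ['b', 'c', 'e'] -> ['b', 'c', 'e']
'c': index 1 in ['b', 'c', 'e'] -> ['c', 'b', 'e']
'b': index 1 in ['c', 'b', 'e'] -> ['b', 'c', 'e']
'e': index 2 in ['b', 'c', 'e'] -> ['e', 'b', 'c']
'e': index 0 in ['e', 'b', 'c'] -> ['e', 'b', 'c']
'c': index 2 in ['e', 'b', 'c'] -> ['c', 'e', 'b']
'e': index 1 in ['c', 'e', 'b'] -> ['e', 'c', 'b']
'b': index 2 in ['e', 'c', 'b'] -> ['b', 'e', 'c']
'b': index 0 in ['b', 'e', 'c'] -> ['b', 'e', 'c']


Output: [0, 1, 1, 2, 0, 2, 1, 2, 0]


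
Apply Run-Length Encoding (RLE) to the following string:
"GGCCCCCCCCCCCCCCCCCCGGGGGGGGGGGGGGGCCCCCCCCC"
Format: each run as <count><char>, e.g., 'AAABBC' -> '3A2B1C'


Scanning runs left to right:
  i=0: run of 'G' x 2 -> '2G'
  i=2: run of 'C' x 18 -> '18C'
  i=20: run of 'G' x 15 -> '15G'
  i=35: run of 'C' x 9 -> '9C'

RLE = 2G18C15G9C


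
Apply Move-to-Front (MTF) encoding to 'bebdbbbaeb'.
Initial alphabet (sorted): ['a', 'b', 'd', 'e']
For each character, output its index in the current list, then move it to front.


MTF encoding:
'b': index 1 in ['a', 'b', 'd', 'e'] -> ['b', 'a', 'd', 'e']
'e': index 3 in ['b', 'a', 'd', 'e'] -> ['e', 'b', 'a', 'd']
'b': index 1 in ['e', 'b', 'a', 'd'] -> ['b', 'e', 'a', 'd']
'd': index 3 in ['b', 'e', 'a', 'd'] -> ['d', 'b', 'e', 'a']
'b': index 1 in ['d', 'b', 'e', 'a'] -> ['b', 'd', 'e', 'a']
'b': index 0 in ['b', 'd', 'e', 'a'] -> ['b', 'd', 'e', 'a']
'b': index 0 in ['b', 'd', 'e', 'a'] -> ['b', 'd', 'e', 'a']
'a': index 3 in ['b', 'd', 'e', 'a'] -> ['a', 'b', 'd', 'e']
'e': index 3 in ['a', 'b', 'd', 'e'] -> ['e', 'a', 'b', 'd']
'b': index 2 in ['e', 'a', 'b', 'd'] -> ['b', 'e', 'a', 'd']


Output: [1, 3, 1, 3, 1, 0, 0, 3, 3, 2]


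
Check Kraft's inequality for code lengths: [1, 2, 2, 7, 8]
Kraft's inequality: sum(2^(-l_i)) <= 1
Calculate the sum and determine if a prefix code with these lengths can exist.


Sum = 2^(-1) + 2^(-2) + 2^(-2) + 2^(-7) + 2^(-8)
    = 0.5 + 0.25 + 0.25 + 0.0078125 + 0.00390625
    = 259/256 = 1.01171875
Since 1.01171875 > 1, Kraft's inequality is NOT satisfied.
A prefix code with these lengths CANNOT exist.

Kraft sum = 1.01171875. Not satisfied.


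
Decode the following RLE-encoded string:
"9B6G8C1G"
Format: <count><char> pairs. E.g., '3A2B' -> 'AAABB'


Expanding each <count><char> pair:
  9B -> 'BBBBBBBBB'
  6G -> 'GGGGGG'
  8C -> 'CCCCCCCC'
  1G -> 'G'

Decoded = BBBBBBBBBGGGGGGCCCCCCCCG


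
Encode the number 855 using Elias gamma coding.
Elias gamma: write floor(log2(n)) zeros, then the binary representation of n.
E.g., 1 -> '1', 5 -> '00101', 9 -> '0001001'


num_bits = floor(log2(855)) + 1 = 10
leading_zeros = num_bits - 1 = 9
binary(855) = 1101010111

Elias gamma(855) = '000000000' + '1101010111' = 0000000001101010111 (19 bits)


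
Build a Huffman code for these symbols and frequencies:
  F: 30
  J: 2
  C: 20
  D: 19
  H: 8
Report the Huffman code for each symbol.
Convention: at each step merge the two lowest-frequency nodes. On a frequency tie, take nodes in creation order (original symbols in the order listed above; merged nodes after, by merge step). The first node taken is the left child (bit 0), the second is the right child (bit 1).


Huffman tree construction:
Step 1: Merge J(2) + H(8) = 10
Step 2: Merge (J+H)(10) + D(19) = 29
Step 3: Merge C(20) + ((J+H)+D)(29) = 49
Step 4: Merge F(30) + (C+((J+H)+D))(49) = 79
Read each symbol's code off the tree from the root (left child = 0, right child = 1).

Codes:
  F: 0 (length 1)
  J: 1100 (length 4)
  C: 10 (length 2)
  D: 111 (length 3)
  H: 1101 (length 4)
Average code length: 167/79 = 2.1139 bits/symbol


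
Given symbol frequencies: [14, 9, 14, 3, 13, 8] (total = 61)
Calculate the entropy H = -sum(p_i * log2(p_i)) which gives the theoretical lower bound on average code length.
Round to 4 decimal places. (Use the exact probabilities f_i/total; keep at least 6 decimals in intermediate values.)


Per-symbol terms -p_i * log2(p_i) with p_i = f_i/61:
  p = 14/61 = 0.229508: log2(p) = -2.123382, -p*log2(p) = 0.487334
  p = 9/61 = 0.147541: log2(p) = -2.760812, -p*log2(p) = 0.407333
  p = 14/61 = 0.229508: log2(p) = -2.123382, -p*log2(p) = 0.487334
  p = 3/61 = 0.049180: log2(p) = -4.345775, -p*log2(p) = 0.213727
  p = 13/61 = 0.213115: log2(p) = -2.230298, -p*log2(p) = 0.475309
  p = 8/61 = 0.131148: log2(p) = -2.930737, -p*log2(p) = 0.384359
H = 0.487334 + 0.407333 + 0.487334 + 0.213727 + 0.475309 + 0.384359 = 2.455396

H = 2.4554 bits/symbol


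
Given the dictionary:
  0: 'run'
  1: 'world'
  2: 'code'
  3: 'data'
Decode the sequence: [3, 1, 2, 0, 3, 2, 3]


Look up each index in the dictionary:
  3 -> 'data'
  1 -> 'world'
  2 -> 'code'
  0 -> 'run'
  3 -> 'data'
  2 -> 'code'
  3 -> 'data'

Decoded: "data world code run data code data"


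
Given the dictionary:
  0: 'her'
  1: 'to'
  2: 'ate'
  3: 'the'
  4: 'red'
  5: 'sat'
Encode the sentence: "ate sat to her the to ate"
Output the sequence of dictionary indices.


Look up each word in the dictionary:
  'ate' -> 2
  'sat' -> 5
  'to' -> 1
  'her' -> 0
  'the' -> 3
  'to' -> 1
  'ate' -> 2

Encoded: [2, 5, 1, 0, 3, 1, 2]


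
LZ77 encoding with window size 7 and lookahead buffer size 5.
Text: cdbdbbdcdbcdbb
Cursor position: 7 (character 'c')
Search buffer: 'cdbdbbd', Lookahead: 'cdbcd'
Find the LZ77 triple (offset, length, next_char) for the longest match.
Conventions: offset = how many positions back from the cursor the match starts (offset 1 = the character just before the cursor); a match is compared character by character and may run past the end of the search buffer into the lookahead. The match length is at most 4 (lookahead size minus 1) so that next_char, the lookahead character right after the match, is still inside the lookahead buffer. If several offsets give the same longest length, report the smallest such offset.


Try each offset into the search buffer:
  offset=1 (pos 6, char 'd'): match length 0
  offset=2 (pos 5, char 'b'): match length 0
  offset=3 (pos 4, char 'b'): match length 0
  offset=4 (pos 3, char 'd'): match length 0
  offset=5 (pos 2, char 'b'): match length 0
  offset=6 (pos 1, char 'd'): match length 0
  offset=7 (pos 0, char 'c'): match length 3
Longest match has length 3 at offset 7.
next_char = character at position 7 + 3 = 10 -> 'c'

Best match: offset=7, length=3 (matching 'cdb' starting at position 0)
LZ77 triple: (7, 3, 'c')


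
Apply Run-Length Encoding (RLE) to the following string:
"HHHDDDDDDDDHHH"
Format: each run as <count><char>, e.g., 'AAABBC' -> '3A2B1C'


Scanning runs left to right:
  i=0: run of 'H' x 3 -> '3H'
  i=3: run of 'D' x 8 -> '8D'
  i=11: run of 'H' x 3 -> '3H'

RLE = 3H8D3H


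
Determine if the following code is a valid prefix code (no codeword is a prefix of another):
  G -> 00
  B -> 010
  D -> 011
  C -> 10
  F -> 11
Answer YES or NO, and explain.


Checking each pair (does one codeword prefix another?):
  G='00' vs B='010': no prefix
  G='00' vs D='011': no prefix
  G='00' vs C='10': no prefix
  G='00' vs F='11': no prefix
  B='010' vs G='00': no prefix
  B='010' vs D='011': no prefix
  B='010' vs C='10': no prefix
  B='010' vs F='11': no prefix
  D='011' vs G='00': no prefix
  D='011' vs B='010': no prefix
  D='011' vs C='10': no prefix
  D='011' vs F='11': no prefix
  C='10' vs G='00': no prefix
  C='10' vs B='010': no prefix
  C='10' vs D='011': no prefix
  C='10' vs F='11': no prefix
  F='11' vs G='00': no prefix
  F='11' vs B='010': no prefix
  F='11' vs D='011': no prefix
  F='11' vs C='10': no prefix
No violation found over all pairs.

YES -- this is a valid prefix code. No codeword is a prefix of any other codeword.


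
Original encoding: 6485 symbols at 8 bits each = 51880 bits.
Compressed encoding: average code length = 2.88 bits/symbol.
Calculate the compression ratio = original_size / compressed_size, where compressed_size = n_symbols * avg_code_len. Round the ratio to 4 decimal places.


original_size = n_symbols * orig_bits = 6485 * 8 = 51880 bits
compressed_size = n_symbols * avg_code_len = 6485 * 2.88 = 18676.8 bits
ratio = original_size / compressed_size = 51880 / 18676.8 = 2.7778

Compression ratio = 2.7778


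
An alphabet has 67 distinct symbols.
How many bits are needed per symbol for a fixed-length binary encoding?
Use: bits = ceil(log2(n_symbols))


log2(67) = 6.0661
Bracket: 2^6 = 64 < 67 <= 2^7 = 128
So ceil(log2(67)) = 7

bits = ceil(log2(67)) = ceil(6.0661) = 7 bits


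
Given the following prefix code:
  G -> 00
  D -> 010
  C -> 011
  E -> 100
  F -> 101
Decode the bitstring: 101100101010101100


Decoding step by step:
Bits 101 -> F
Bits 100 -> E
Bits 101 -> F
Bits 010 -> D
Bits 101 -> F
Bits 100 -> E


Decoded message: FEFDFE


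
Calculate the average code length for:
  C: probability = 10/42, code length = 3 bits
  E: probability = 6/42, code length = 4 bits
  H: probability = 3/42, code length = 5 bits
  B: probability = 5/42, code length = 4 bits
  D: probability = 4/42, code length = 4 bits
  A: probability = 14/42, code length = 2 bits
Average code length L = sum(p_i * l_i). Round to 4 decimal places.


Weighted contributions p_i * l_i:
  C: (10/42) * 3 = 30/42
  E: (6/42) * 4 = 24/42
  H: (3/42) * 5 = 15/42
  B: (5/42) * 4 = 20/42
  D: (4/42) * 4 = 16/42
  A: (14/42) * 2 = 28/42
Sum = (30 + 24 + 15 + 20 + 16 + 28)/42 = 133/42

L = 133/42 = 3.1667 bits/symbol


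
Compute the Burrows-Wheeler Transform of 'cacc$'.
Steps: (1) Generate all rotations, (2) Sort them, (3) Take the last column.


Rotations (sorted):
  0: $cacc -> last char: c
  1: acc$c -> last char: c
  2: c$cac -> last char: c
  3: cacc$ -> last char: $
  4: cc$ca -> last char: a


BWT = ccc$a


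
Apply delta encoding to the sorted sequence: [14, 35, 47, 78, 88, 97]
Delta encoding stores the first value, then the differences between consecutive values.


First value: 14
Deltas:
  35 - 14 = 21
  47 - 35 = 12
  78 - 47 = 31
  88 - 78 = 10
  97 - 88 = 9


Delta encoded: [14, 21, 12, 31, 10, 9]


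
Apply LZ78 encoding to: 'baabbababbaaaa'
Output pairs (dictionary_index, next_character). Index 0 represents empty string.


LZ78 encoding steps:
Dictionary: {0: ''}
Step 1: w='' (idx 0), next='b' -> output (0, 'b'), add 'b' as idx 1
Step 2: w='' (idx 0), next='a' -> output (0, 'a'), add 'a' as idx 2
Step 3: w='a' (idx 2), next='b' -> output (2, 'b'), add 'ab' as idx 3
Step 4: w='b' (idx 1), next='a' -> output (1, 'a'), add 'ba' as idx 4
Step 5: w='ba' (idx 4), next='b' -> output (4, 'b'), add 'bab' as idx 5
Step 6: w='ba' (idx 4), next='a' -> output (4, 'a'), add 'baa' as idx 6
Step 7: w='a' (idx 2), next='a' -> output (2, 'a'), add 'aa' as idx 7


Encoded: [(0, 'b'), (0, 'a'), (2, 'b'), (1, 'a'), (4, 'b'), (4, 'a'), (2, 'a')]


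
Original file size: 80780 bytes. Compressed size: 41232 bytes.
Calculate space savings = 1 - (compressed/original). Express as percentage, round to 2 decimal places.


ratio = compressed/original = 41232/80780 = 0.510423
savings = 1 - ratio = 1 - 0.510423 = 0.489577
as a percentage: 0.489577 * 100 = 48.96%

Space savings = 1 - 41232/80780 = 48.96%


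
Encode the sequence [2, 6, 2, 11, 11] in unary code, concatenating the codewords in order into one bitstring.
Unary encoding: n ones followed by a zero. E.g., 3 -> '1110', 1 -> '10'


Encode each number as n ones followed by a terminating 0:
  2 -> 110 (3 bits)
  6 -> 1111110 (7 bits)
  2 -> 110 (3 bits)
  11 -> 111111111110 (12 bits)
  11 -> 111111111110 (12 bits)
Total length = 3 + 7 + 3 + 12 + 12 = 37 bits.

Unary([2, 6, 2, 11, 11]) = 1101111110110111111111110111111111110 (37 bits)


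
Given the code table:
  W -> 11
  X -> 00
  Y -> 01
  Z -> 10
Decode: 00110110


Decoding:
00 -> X
11 -> W
01 -> Y
10 -> Z


Result: XWYZ


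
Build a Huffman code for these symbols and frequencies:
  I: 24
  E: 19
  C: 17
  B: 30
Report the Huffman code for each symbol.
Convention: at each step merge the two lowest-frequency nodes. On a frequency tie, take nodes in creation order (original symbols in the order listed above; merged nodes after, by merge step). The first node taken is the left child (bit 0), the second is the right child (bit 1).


Huffman tree construction:
Step 1: Merge C(17) + E(19) = 36
Step 2: Merge I(24) + B(30) = 54
Step 3: Merge (C+E)(36) + (I+B)(54) = 90
Read each symbol's code off the tree from the root (left child = 0, right child = 1).

Codes:
  I: 10 (length 2)
  E: 01 (length 2)
  C: 00 (length 2)
  B: 11 (length 2)
Average code length: 180/90 = 2.0000 bits/symbol


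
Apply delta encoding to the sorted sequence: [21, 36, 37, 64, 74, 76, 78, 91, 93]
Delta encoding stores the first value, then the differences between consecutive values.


First value: 21
Deltas:
  36 - 21 = 15
  37 - 36 = 1
  64 - 37 = 27
  74 - 64 = 10
  76 - 74 = 2
  78 - 76 = 2
  91 - 78 = 13
  93 - 91 = 2


Delta encoded: [21, 15, 1, 27, 10, 2, 2, 13, 2]


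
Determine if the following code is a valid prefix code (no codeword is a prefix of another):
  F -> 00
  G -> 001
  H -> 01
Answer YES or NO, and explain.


Checking each pair (does one codeword prefix another?):
  F='00' vs G='001': prefix -- VIOLATION

NO -- this is NOT a valid prefix code. F (00) is a prefix of G (001).


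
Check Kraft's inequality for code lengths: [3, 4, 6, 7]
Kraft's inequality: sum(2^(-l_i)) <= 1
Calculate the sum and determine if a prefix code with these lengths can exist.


Sum = 2^(-3) + 2^(-4) + 2^(-6) + 2^(-7)
    = 0.125 + 0.0625 + 0.015625 + 0.0078125
    = 27/128 = 0.2109375
Since 0.2109375 <= 1, Kraft's inequality IS satisfied.
A prefix code with these lengths CAN exist.

Kraft sum = 0.2109375. Satisfied.


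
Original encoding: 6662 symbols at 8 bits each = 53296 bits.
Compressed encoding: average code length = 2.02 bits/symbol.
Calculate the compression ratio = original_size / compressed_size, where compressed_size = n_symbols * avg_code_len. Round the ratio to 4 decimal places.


original_size = n_symbols * orig_bits = 6662 * 8 = 53296 bits
compressed_size = n_symbols * avg_code_len = 6662 * 2.02 = 13457.24 bits
ratio = original_size / compressed_size = 53296 / 13457.24 = 3.9604

Compression ratio = 3.9604


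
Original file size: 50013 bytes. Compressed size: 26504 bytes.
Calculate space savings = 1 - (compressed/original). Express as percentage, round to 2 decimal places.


ratio = compressed/original = 26504/50013 = 0.529942
savings = 1 - ratio = 1 - 0.529942 = 0.470058
as a percentage: 0.470058 * 100 = 47.01%

Space savings = 1 - 26504/50013 = 47.01%


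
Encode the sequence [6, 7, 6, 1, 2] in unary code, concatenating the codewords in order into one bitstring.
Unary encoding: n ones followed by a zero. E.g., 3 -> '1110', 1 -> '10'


Encode each number as n ones followed by a terminating 0:
  6 -> 1111110 (7 bits)
  7 -> 11111110 (8 bits)
  6 -> 1111110 (7 bits)
  1 -> 10 (2 bits)
  2 -> 110 (3 bits)
Total length = 7 + 8 + 7 + 2 + 3 = 27 bits.

Unary([6, 7, 6, 1, 2]) = 111111011111110111111010110 (27 bits)


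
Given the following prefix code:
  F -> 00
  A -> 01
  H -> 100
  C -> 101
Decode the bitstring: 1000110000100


Decoding step by step:
Bits 100 -> H
Bits 01 -> A
Bits 100 -> H
Bits 00 -> F
Bits 100 -> H


Decoded message: HAHFH


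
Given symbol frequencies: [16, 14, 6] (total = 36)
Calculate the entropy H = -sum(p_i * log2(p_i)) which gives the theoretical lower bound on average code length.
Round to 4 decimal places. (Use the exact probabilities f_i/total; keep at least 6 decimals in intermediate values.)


Per-symbol terms -p_i * log2(p_i) with p_i = f_i/36:
  p = 16/36 = 0.444444: log2(p) = -1.169925, -p*log2(p) = 0.519967
  p = 14/36 = 0.388889: log2(p) = -1.362570, -p*log2(p) = 0.529888
  p = 6/36 = 0.166667: log2(p) = -2.584963, -p*log2(p) = 0.430827
H = 0.519967 + 0.529888 + 0.430827 = 1.480682

H = 1.4807 bits/symbol


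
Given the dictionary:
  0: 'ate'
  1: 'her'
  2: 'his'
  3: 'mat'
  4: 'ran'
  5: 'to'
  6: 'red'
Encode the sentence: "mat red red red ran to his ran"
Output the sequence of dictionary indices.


Look up each word in the dictionary:
  'mat' -> 3
  'red' -> 6
  'red' -> 6
  'red' -> 6
  'ran' -> 4
  'to' -> 5
  'his' -> 2
  'ran' -> 4

Encoded: [3, 6, 6, 6, 4, 5, 2, 4]


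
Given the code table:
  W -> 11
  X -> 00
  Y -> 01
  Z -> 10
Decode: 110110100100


Decoding:
11 -> W
01 -> Y
10 -> Z
10 -> Z
01 -> Y
00 -> X


Result: WYZZYX


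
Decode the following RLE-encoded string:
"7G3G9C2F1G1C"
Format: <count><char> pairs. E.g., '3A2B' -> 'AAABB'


Expanding each <count><char> pair:
  7G -> 'GGGGGGG'
  3G -> 'GGG'
  9C -> 'CCCCCCCCC'
  2F -> 'FF'
  1G -> 'G'
  1C -> 'C'

Decoded = GGGGGGGGGGCCCCCCCCCFFGC


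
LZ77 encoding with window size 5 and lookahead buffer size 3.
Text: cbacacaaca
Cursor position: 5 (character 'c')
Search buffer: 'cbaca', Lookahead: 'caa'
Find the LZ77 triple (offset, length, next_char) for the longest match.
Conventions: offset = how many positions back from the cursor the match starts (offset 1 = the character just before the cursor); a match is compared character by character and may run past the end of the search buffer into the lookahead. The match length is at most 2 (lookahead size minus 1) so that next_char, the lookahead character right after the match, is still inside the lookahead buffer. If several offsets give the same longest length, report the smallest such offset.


Try each offset into the search buffer:
  offset=1 (pos 4, char 'a'): match length 0
  offset=2 (pos 3, char 'c'): match length 2
  offset=3 (pos 2, char 'a'): match length 0
  offset=4 (pos 1, char 'b'): match length 0
  offset=5 (pos 0, char 'c'): match length 1
Longest match has length 2 at offset 2.
next_char = character at position 5 + 2 = 7 -> 'a'

Best match: offset=2, length=2 (matching 'ca' starting at position 3)
LZ77 triple: (2, 2, 'a')


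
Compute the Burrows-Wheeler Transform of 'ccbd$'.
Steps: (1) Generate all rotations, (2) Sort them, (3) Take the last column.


Rotations (sorted):
  0: $ccbd -> last char: d
  1: bd$cc -> last char: c
  2: cbd$c -> last char: c
  3: ccbd$ -> last char: $
  4: d$ccb -> last char: b


BWT = dcc$b


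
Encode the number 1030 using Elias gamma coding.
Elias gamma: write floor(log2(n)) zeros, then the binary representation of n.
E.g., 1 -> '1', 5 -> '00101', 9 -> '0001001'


num_bits = floor(log2(1030)) + 1 = 11
leading_zeros = num_bits - 1 = 10
binary(1030) = 10000000110

Elias gamma(1030) = '0000000000' + '10000000110' = 000000000010000000110 (21 bits)


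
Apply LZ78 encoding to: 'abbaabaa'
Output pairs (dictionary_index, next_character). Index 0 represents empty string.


LZ78 encoding steps:
Dictionary: {0: ''}
Step 1: w='' (idx 0), next='a' -> output (0, 'a'), add 'a' as idx 1
Step 2: w='' (idx 0), next='b' -> output (0, 'b'), add 'b' as idx 2
Step 3: w='b' (idx 2), next='a' -> output (2, 'a'), add 'ba' as idx 3
Step 4: w='a' (idx 1), next='b' -> output (1, 'b'), add 'ab' as idx 4
Step 5: w='a' (idx 1), next='a' -> output (1, 'a'), add 'aa' as idx 5


Encoded: [(0, 'a'), (0, 'b'), (2, 'a'), (1, 'b'), (1, 'a')]


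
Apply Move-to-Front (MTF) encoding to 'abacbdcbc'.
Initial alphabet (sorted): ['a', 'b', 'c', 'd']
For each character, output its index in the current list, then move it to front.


MTF encoding:
'a': index 0 in ['a', 'b', 'c', 'd'] -> ['a', 'b', 'c', 'd']
'b': index 1 in ['a', 'b', 'c', 'd'] -> ['b', 'a', 'c', 'd']
'a': index 1 in ['b', 'a', 'c', 'd'] -> ['a', 'b', 'c', 'd']
'c': index 2 in ['a', 'b', 'c', 'd'] -> ['c', 'a', 'b', 'd']
'b': index 2 in ['c', 'a', 'b', 'd'] -> ['b', 'c', 'a', 'd']
'd': index 3 in ['b', 'c', 'a', 'd'] -> ['d', 'b', 'c', 'a']
'c': index 2 in ['d', 'b', 'c', 'a'] -> ['c', 'd', 'b', 'a']
'b': index 2 in ['c', 'd', 'b', 'a'] -> ['b', 'c', 'd', 'a']
'c': index 1 in ['b', 'c', 'd', 'a'] -> ['c', 'b', 'd', 'a']


Output: [0, 1, 1, 2, 2, 3, 2, 2, 1]


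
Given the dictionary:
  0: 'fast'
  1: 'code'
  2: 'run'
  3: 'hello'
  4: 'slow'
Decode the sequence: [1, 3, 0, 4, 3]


Look up each index in the dictionary:
  1 -> 'code'
  3 -> 'hello'
  0 -> 'fast'
  4 -> 'slow'
  3 -> 'hello'

Decoded: "code hello fast slow hello"


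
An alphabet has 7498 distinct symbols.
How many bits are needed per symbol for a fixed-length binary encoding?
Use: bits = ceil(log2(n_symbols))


log2(7498) = 12.8723
Bracket: 2^12 = 4096 < 7498 <= 2^13 = 8192
So ceil(log2(7498)) = 13

bits = ceil(log2(7498)) = ceil(12.8723) = 13 bits


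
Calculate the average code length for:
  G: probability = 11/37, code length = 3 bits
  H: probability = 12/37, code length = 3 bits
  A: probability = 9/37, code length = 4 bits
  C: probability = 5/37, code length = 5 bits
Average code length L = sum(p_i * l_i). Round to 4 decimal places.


Weighted contributions p_i * l_i:
  G: (11/37) * 3 = 33/37
  H: (12/37) * 3 = 36/37
  A: (9/37) * 4 = 36/37
  C: (5/37) * 5 = 25/37
Sum = (33 + 36 + 36 + 25)/37 = 130/37

L = 130/37 = 3.5135 bits/symbol


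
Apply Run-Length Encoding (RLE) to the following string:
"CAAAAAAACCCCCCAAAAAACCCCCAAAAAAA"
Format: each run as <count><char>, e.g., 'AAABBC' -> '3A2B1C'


Scanning runs left to right:
  i=0: run of 'C' x 1 -> '1C'
  i=1: run of 'A' x 7 -> '7A'
  i=8: run of 'C' x 6 -> '6C'
  i=14: run of 'A' x 6 -> '6A'
  i=20: run of 'C' x 5 -> '5C'
  i=25: run of 'A' x 7 -> '7A'

RLE = 1C7A6C6A5C7A


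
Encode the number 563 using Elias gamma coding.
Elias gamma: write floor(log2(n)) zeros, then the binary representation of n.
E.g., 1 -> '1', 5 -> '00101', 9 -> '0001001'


num_bits = floor(log2(563)) + 1 = 10
leading_zeros = num_bits - 1 = 9
binary(563) = 1000110011

Elias gamma(563) = '000000000' + '1000110011' = 0000000001000110011 (19 bits)


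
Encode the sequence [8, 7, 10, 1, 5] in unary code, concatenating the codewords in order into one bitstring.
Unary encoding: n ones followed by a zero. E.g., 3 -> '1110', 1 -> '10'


Encode each number as n ones followed by a terminating 0:
  8 -> 111111110 (9 bits)
  7 -> 11111110 (8 bits)
  10 -> 11111111110 (11 bits)
  1 -> 10 (2 bits)
  5 -> 111110 (6 bits)
Total length = 9 + 8 + 11 + 2 + 6 = 36 bits.

Unary([8, 7, 10, 1, 5]) = 111111110111111101111111111010111110 (36 bits)


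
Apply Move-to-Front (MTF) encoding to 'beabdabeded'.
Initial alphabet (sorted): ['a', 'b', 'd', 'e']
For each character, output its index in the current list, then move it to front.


MTF encoding:
'b': index 1 in ['a', 'b', 'd', 'e'] -> ['b', 'a', 'd', 'e']
'e': index 3 in ['b', 'a', 'd', 'e'] -> ['e', 'b', 'a', 'd']
'a': index 2 in ['e', 'b', 'a', 'd'] -> ['a', 'e', 'b', 'd']
'b': index 2 in ['a', 'e', 'b', 'd'] -> ['b', 'a', 'e', 'd']
'd': index 3 in ['b', 'a', 'e', 'd'] -> ['d', 'b', 'a', 'e']
'a': index 2 in ['d', 'b', 'a', 'e'] -> ['a', 'd', 'b', 'e']
'b': index 2 in ['a', 'd', 'b', 'e'] -> ['b', 'a', 'd', 'e']
'e': index 3 in ['b', 'a', 'd', 'e'] -> ['e', 'b', 'a', 'd']
'd': index 3 in ['e', 'b', 'a', 'd'] -> ['d', 'e', 'b', 'a']
'e': index 1 in ['d', 'e', 'b', 'a'] -> ['e', 'd', 'b', 'a']
'd': index 1 in ['e', 'd', 'b', 'a'] -> ['d', 'e', 'b', 'a']


Output: [1, 3, 2, 2, 3, 2, 2, 3, 3, 1, 1]


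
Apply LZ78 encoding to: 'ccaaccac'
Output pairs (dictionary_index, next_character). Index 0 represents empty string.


LZ78 encoding steps:
Dictionary: {0: ''}
Step 1: w='' (idx 0), next='c' -> output (0, 'c'), add 'c' as idx 1
Step 2: w='c' (idx 1), next='a' -> output (1, 'a'), add 'ca' as idx 2
Step 3: w='' (idx 0), next='a' -> output (0, 'a'), add 'a' as idx 3
Step 4: w='c' (idx 1), next='c' -> output (1, 'c'), add 'cc' as idx 4
Step 5: w='a' (idx 3), next='c' -> output (3, 'c'), add 'ac' as idx 5


Encoded: [(0, 'c'), (1, 'a'), (0, 'a'), (1, 'c'), (3, 'c')]


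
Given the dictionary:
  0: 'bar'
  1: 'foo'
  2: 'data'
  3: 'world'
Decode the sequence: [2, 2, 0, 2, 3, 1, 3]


Look up each index in the dictionary:
  2 -> 'data'
  2 -> 'data'
  0 -> 'bar'
  2 -> 'data'
  3 -> 'world'
  1 -> 'foo'
  3 -> 'world'

Decoded: "data data bar data world foo world"


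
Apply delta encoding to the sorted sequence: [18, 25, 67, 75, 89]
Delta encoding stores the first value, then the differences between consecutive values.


First value: 18
Deltas:
  25 - 18 = 7
  67 - 25 = 42
  75 - 67 = 8
  89 - 75 = 14


Delta encoded: [18, 7, 42, 8, 14]


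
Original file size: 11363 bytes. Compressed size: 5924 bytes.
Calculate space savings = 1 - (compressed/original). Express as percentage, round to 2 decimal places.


ratio = compressed/original = 5924/11363 = 0.521341
savings = 1 - ratio = 1 - 0.521341 = 0.478659
as a percentage: 0.478659 * 100 = 47.87%

Space savings = 1 - 5924/11363 = 47.87%


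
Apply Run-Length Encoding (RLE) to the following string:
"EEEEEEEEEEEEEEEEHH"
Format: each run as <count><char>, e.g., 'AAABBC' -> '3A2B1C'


Scanning runs left to right:
  i=0: run of 'E' x 16 -> '16E'
  i=16: run of 'H' x 2 -> '2H'

RLE = 16E2H


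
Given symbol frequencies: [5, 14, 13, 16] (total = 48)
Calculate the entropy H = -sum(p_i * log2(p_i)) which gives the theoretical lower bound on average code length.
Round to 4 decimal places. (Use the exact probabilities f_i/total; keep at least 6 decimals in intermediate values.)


Per-symbol terms -p_i * log2(p_i) with p_i = f_i/48:
  p = 5/48 = 0.104167: log2(p) = -3.263034, -p*log2(p) = 0.339899
  p = 14/48 = 0.291667: log2(p) = -1.777608, -p*log2(p) = 0.518469
  p = 13/48 = 0.270833: log2(p) = -1.884523, -p*log2(p) = 0.510392
  p = 16/48 = 0.333333: log2(p) = -1.584963, -p*log2(p) = 0.528321
H = 0.339899 + 0.518469 + 0.510392 + 0.528321 = 1.897081

H = 1.8971 bits/symbol


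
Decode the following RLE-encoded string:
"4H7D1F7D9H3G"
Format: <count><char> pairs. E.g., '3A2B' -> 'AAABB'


Expanding each <count><char> pair:
  4H -> 'HHHH'
  7D -> 'DDDDDDD'
  1F -> 'F'
  7D -> 'DDDDDDD'
  9H -> 'HHHHHHHHH'
  3G -> 'GGG'

Decoded = HHHHDDDDDDDFDDDDDDDHHHHHHHHHGGG


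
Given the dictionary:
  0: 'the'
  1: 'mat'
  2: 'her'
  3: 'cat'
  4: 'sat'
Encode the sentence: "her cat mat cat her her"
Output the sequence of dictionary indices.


Look up each word in the dictionary:
  'her' -> 2
  'cat' -> 3
  'mat' -> 1
  'cat' -> 3
  'her' -> 2
  'her' -> 2

Encoded: [2, 3, 1, 3, 2, 2]


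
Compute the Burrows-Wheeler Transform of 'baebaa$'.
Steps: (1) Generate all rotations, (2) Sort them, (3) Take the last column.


Rotations (sorted):
  0: $baebaa -> last char: a
  1: a$baeba -> last char: a
  2: aa$baeb -> last char: b
  3: aebaa$b -> last char: b
  4: baa$bae -> last char: e
  5: baebaa$ -> last char: $
  6: ebaa$ba -> last char: a


BWT = aabbe$a


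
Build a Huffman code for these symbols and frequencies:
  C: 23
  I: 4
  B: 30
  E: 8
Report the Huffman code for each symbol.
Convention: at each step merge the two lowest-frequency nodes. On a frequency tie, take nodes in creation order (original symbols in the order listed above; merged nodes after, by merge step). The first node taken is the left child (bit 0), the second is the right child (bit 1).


Huffman tree construction:
Step 1: Merge I(4) + E(8) = 12
Step 2: Merge (I+E)(12) + C(23) = 35
Step 3: Merge B(30) + ((I+E)+C)(35) = 65
Read each symbol's code off the tree from the root (left child = 0, right child = 1).

Codes:
  C: 11 (length 2)
  I: 100 (length 3)
  B: 0 (length 1)
  E: 101 (length 3)
Average code length: 112/65 = 1.7231 bits/symbol


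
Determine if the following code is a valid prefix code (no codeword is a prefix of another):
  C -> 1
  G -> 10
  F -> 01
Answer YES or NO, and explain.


Checking each pair (does one codeword prefix another?):
  C='1' vs G='10': prefix -- VIOLATION

NO -- this is NOT a valid prefix code. C (1) is a prefix of G (10).


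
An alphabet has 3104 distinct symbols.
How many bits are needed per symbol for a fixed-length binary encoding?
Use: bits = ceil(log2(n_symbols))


log2(3104) = 11.5999
Bracket: 2^11 = 2048 < 3104 <= 2^12 = 4096
So ceil(log2(3104)) = 12

bits = ceil(log2(3104)) = ceil(11.5999) = 12 bits


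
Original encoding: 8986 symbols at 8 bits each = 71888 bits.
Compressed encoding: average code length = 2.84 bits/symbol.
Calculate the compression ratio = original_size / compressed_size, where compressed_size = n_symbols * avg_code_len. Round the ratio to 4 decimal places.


original_size = n_symbols * orig_bits = 8986 * 8 = 71888 bits
compressed_size = n_symbols * avg_code_len = 8986 * 2.84 = 25520.24 bits
ratio = original_size / compressed_size = 71888 / 25520.24 = 2.8169

Compression ratio = 2.8169


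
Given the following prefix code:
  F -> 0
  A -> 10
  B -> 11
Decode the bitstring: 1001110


Decoding step by step:
Bits 10 -> A
Bits 0 -> F
Bits 11 -> B
Bits 10 -> A


Decoded message: AFBA


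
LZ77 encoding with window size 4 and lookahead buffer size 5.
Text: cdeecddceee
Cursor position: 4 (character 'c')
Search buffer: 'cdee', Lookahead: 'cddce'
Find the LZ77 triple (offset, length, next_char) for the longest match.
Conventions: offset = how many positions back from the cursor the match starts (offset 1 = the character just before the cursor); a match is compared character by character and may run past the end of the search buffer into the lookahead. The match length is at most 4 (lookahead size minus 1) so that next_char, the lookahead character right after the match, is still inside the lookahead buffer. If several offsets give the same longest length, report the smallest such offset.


Try each offset into the search buffer:
  offset=1 (pos 3, char 'e'): match length 0
  offset=2 (pos 2, char 'e'): match length 0
  offset=3 (pos 1, char 'd'): match length 0
  offset=4 (pos 0, char 'c'): match length 2
Longest match has length 2 at offset 4.
next_char = character at position 4 + 2 = 6 -> 'd'

Best match: offset=4, length=2 (matching 'cd' starting at position 0)
LZ77 triple: (4, 2, 'd')


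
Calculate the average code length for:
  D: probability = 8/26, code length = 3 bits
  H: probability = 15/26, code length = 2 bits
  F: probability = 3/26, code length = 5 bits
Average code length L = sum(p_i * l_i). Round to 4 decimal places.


Weighted contributions p_i * l_i:
  D: (8/26) * 3 = 24/26
  H: (15/26) * 2 = 30/26
  F: (3/26) * 5 = 15/26
Sum = (24 + 30 + 15)/26 = 69/26

L = 69/26 = 2.6538 bits/symbol


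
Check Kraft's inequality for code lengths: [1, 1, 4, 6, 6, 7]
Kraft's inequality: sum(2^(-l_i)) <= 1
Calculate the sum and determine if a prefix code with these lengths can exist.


Sum = 2^(-1) + 2^(-1) + 2^(-4) + 2^(-6) + 2^(-6) + 2^(-7)
    = 0.5 + 0.5 + 0.0625 + 0.015625 + 0.015625 + 0.0078125
    = 141/128 = 1.1015625
Since 1.1015625 > 1, Kraft's inequality is NOT satisfied.
A prefix code with these lengths CANNOT exist.

Kraft sum = 1.1015625. Not satisfied.


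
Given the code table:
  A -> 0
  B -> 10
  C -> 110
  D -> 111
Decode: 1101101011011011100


Decoding:
110 -> C
110 -> C
10 -> B
110 -> C
110 -> C
111 -> D
0 -> A
0 -> A


Result: CCBCCDAA


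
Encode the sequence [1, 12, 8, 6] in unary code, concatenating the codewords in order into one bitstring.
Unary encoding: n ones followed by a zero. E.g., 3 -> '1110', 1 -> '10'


Encode each number as n ones followed by a terminating 0:
  1 -> 10 (2 bits)
  12 -> 1111111111110 (13 bits)
  8 -> 111111110 (9 bits)
  6 -> 1111110 (7 bits)
Total length = 2 + 13 + 9 + 7 = 31 bits.

Unary([1, 12, 8, 6]) = 1011111111111101111111101111110 (31 bits)


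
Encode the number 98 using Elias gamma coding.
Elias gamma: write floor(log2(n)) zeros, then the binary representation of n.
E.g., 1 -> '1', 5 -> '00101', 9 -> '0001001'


num_bits = floor(log2(98)) + 1 = 7
leading_zeros = num_bits - 1 = 6
binary(98) = 1100010

Elias gamma(98) = '000000' + '1100010' = 0000001100010 (13 bits)


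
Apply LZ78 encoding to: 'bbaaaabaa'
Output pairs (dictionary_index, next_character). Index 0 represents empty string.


LZ78 encoding steps:
Dictionary: {0: ''}
Step 1: w='' (idx 0), next='b' -> output (0, 'b'), add 'b' as idx 1
Step 2: w='b' (idx 1), next='a' -> output (1, 'a'), add 'ba' as idx 2
Step 3: w='' (idx 0), next='a' -> output (0, 'a'), add 'a' as idx 3
Step 4: w='a' (idx 3), next='a' -> output (3, 'a'), add 'aa' as idx 4
Step 5: w='ba' (idx 2), next='a' -> output (2, 'a'), add 'baa' as idx 5


Encoded: [(0, 'b'), (1, 'a'), (0, 'a'), (3, 'a'), (2, 'a')]


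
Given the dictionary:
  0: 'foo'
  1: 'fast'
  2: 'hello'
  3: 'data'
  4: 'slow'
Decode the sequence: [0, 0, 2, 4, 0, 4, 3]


Look up each index in the dictionary:
  0 -> 'foo'
  0 -> 'foo'
  2 -> 'hello'
  4 -> 'slow'
  0 -> 'foo'
  4 -> 'slow'
  3 -> 'data'

Decoded: "foo foo hello slow foo slow data"


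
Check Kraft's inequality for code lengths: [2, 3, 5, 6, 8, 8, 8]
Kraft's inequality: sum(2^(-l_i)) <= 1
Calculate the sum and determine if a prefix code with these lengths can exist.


Sum = 2^(-2) + 2^(-3) + 2^(-5) + 2^(-6) + 2^(-8) + 2^(-8) + 2^(-8)
    = 0.25 + 0.125 + 0.03125 + 0.015625 + 0.00390625 + 0.00390625 + 0.00390625
    = 111/256 = 0.43359375
Since 0.43359375 <= 1, Kraft's inequality IS satisfied.
A prefix code with these lengths CAN exist.

Kraft sum = 0.43359375. Satisfied.
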